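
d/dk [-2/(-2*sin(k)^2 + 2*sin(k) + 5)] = 4*(-sin(2*k) + cos(k))/(2*sin(k) + cos(2*k) + 4)^2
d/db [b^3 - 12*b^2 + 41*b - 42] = 3*b^2 - 24*b + 41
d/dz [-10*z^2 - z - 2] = -20*z - 1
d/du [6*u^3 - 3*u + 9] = 18*u^2 - 3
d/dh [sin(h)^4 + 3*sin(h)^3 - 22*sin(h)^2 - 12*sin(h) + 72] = (4*sin(h)^3 + 9*sin(h)^2 - 44*sin(h) - 12)*cos(h)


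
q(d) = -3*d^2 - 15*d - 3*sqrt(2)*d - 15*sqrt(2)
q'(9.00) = -73.24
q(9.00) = -437.40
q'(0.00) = -19.24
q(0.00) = -21.21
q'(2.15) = -32.14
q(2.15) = -76.45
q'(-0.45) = -16.54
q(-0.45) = -13.16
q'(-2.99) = -1.30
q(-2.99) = 9.50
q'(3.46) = -40.00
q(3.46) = -123.71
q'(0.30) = -21.04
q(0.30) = -27.26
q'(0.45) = -21.94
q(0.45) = -30.48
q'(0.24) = -20.68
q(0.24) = -26.00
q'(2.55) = -34.54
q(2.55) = -89.79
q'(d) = -6*d - 15 - 3*sqrt(2)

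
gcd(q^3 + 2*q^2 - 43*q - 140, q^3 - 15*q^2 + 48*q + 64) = 1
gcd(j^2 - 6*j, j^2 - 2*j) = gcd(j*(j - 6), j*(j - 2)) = j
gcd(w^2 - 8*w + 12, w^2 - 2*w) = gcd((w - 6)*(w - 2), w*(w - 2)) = w - 2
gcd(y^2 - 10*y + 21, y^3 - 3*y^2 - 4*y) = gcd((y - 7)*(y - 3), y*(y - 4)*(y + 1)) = 1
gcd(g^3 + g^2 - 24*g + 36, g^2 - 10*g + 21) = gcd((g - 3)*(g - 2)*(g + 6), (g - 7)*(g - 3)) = g - 3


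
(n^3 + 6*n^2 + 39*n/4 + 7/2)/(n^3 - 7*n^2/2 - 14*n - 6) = (n + 7/2)/(n - 6)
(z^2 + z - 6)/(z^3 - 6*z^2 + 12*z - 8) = (z + 3)/(z^2 - 4*z + 4)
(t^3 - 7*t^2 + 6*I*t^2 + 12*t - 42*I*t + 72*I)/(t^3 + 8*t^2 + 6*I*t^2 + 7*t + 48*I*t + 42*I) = (t^2 - 7*t + 12)/(t^2 + 8*t + 7)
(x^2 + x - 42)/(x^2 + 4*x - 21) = (x - 6)/(x - 3)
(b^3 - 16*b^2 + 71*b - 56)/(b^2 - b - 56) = (b^2 - 8*b + 7)/(b + 7)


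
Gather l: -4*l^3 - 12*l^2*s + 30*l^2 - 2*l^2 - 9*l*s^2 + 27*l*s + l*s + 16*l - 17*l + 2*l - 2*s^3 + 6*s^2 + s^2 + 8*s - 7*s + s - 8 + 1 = -4*l^3 + l^2*(28 - 12*s) + l*(-9*s^2 + 28*s + 1) - 2*s^3 + 7*s^2 + 2*s - 7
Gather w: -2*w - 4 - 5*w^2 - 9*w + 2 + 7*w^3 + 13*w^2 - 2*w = 7*w^3 + 8*w^2 - 13*w - 2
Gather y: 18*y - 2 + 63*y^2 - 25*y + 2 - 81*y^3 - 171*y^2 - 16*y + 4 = -81*y^3 - 108*y^2 - 23*y + 4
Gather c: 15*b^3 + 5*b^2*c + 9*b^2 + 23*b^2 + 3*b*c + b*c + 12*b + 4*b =15*b^3 + 32*b^2 + 16*b + c*(5*b^2 + 4*b)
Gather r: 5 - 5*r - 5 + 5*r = 0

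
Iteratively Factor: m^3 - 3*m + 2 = (m + 2)*(m^2 - 2*m + 1) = (m - 1)*(m + 2)*(m - 1)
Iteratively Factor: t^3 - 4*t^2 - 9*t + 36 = (t + 3)*(t^2 - 7*t + 12) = (t - 4)*(t + 3)*(t - 3)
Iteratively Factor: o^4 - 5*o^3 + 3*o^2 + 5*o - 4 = (o - 1)*(o^3 - 4*o^2 - o + 4) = (o - 4)*(o - 1)*(o^2 - 1) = (o - 4)*(o - 1)*(o + 1)*(o - 1)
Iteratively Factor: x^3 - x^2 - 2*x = (x - 2)*(x^2 + x) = (x - 2)*(x + 1)*(x)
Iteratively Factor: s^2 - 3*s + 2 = (s - 2)*(s - 1)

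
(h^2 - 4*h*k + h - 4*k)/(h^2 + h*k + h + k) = (h - 4*k)/(h + k)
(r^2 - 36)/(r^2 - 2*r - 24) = (r + 6)/(r + 4)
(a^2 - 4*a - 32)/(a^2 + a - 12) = (a - 8)/(a - 3)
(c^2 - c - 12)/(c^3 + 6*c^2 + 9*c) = (c - 4)/(c*(c + 3))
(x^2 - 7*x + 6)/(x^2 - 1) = (x - 6)/(x + 1)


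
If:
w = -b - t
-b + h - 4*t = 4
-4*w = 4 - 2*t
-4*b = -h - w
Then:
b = 1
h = 5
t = 0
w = -1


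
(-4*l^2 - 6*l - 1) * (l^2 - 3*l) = -4*l^4 + 6*l^3 + 17*l^2 + 3*l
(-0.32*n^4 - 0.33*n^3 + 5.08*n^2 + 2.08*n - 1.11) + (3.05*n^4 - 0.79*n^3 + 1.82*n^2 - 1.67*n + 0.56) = 2.73*n^4 - 1.12*n^3 + 6.9*n^2 + 0.41*n - 0.55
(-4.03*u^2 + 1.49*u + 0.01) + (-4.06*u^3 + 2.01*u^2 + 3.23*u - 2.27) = -4.06*u^3 - 2.02*u^2 + 4.72*u - 2.26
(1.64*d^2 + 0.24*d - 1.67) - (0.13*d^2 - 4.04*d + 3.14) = 1.51*d^2 + 4.28*d - 4.81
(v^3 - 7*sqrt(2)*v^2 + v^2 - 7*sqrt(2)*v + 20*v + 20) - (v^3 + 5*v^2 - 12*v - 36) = -7*sqrt(2)*v^2 - 4*v^2 - 7*sqrt(2)*v + 32*v + 56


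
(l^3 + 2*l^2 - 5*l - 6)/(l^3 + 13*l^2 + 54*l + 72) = (l^2 - l - 2)/(l^2 + 10*l + 24)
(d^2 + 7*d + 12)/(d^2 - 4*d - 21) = (d + 4)/(d - 7)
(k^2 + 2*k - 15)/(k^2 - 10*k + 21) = (k + 5)/(k - 7)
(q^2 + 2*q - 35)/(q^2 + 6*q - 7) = (q - 5)/(q - 1)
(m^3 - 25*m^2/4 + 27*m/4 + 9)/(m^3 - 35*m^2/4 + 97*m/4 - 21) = (4*m + 3)/(4*m - 7)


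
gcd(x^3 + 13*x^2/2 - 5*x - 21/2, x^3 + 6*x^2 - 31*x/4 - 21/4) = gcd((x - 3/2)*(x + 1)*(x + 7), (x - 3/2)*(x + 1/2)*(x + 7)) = x^2 + 11*x/2 - 21/2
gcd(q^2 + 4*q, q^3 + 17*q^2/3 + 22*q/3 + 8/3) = q + 4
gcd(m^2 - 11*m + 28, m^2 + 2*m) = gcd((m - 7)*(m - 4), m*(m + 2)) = 1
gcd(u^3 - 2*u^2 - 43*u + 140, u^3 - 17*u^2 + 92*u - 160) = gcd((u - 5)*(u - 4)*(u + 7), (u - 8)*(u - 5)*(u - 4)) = u^2 - 9*u + 20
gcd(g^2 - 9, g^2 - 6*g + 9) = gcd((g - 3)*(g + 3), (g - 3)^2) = g - 3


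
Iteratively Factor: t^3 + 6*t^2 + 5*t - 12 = (t + 4)*(t^2 + 2*t - 3) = (t + 3)*(t + 4)*(t - 1)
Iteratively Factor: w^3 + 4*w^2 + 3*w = (w + 3)*(w^2 + w) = w*(w + 3)*(w + 1)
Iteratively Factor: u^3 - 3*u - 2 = (u + 1)*(u^2 - u - 2) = (u - 2)*(u + 1)*(u + 1)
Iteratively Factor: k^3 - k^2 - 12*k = (k + 3)*(k^2 - 4*k) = (k - 4)*(k + 3)*(k)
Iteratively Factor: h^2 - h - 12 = (h + 3)*(h - 4)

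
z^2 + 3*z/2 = z*(z + 3/2)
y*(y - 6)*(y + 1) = y^3 - 5*y^2 - 6*y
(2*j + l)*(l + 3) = 2*j*l + 6*j + l^2 + 3*l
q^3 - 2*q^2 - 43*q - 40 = (q - 8)*(q + 1)*(q + 5)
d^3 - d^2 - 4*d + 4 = (d - 2)*(d - 1)*(d + 2)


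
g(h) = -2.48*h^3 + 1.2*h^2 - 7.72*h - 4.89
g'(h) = -7.44*h^2 + 2.4*h - 7.72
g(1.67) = -25.99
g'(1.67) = -24.46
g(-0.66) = 1.44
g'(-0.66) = -12.54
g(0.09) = -5.58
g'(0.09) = -7.56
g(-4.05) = 210.81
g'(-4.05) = -139.47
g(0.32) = -7.32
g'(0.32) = -7.71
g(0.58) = -9.45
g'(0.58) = -8.83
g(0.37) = -7.71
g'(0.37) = -7.85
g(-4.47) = 275.10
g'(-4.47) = -167.11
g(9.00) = -1785.09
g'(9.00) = -588.76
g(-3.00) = 96.03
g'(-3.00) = -81.88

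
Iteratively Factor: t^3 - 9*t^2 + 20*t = (t - 5)*(t^2 - 4*t) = t*(t - 5)*(t - 4)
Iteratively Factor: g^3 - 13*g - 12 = (g + 1)*(g^2 - g - 12) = (g + 1)*(g + 3)*(g - 4)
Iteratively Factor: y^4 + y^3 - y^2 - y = (y + 1)*(y^3 - y) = (y + 1)^2*(y^2 - y) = y*(y + 1)^2*(y - 1)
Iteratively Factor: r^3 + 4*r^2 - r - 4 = (r + 1)*(r^2 + 3*r - 4) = (r + 1)*(r + 4)*(r - 1)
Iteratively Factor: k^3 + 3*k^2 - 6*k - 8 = (k - 2)*(k^2 + 5*k + 4) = (k - 2)*(k + 1)*(k + 4)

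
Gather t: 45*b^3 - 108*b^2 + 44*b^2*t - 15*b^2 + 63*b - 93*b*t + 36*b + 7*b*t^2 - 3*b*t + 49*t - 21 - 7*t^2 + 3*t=45*b^3 - 123*b^2 + 99*b + t^2*(7*b - 7) + t*(44*b^2 - 96*b + 52) - 21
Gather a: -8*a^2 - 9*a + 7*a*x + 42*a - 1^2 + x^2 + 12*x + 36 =-8*a^2 + a*(7*x + 33) + x^2 + 12*x + 35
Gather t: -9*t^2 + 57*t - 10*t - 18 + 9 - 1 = -9*t^2 + 47*t - 10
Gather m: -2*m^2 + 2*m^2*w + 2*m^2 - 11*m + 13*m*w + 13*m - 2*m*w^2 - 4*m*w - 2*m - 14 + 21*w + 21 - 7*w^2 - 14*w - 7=2*m^2*w + m*(-2*w^2 + 9*w) - 7*w^2 + 7*w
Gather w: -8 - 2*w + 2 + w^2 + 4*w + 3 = w^2 + 2*w - 3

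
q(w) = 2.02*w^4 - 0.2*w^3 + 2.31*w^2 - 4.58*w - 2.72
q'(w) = 8.08*w^3 - 0.6*w^2 + 4.62*w - 4.58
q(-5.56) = 2058.95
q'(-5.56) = -1437.60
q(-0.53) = 0.55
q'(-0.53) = -8.40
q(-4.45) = 873.15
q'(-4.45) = -749.04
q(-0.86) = 4.16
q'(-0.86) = -14.14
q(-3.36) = 303.79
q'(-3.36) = -333.38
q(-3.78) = 470.80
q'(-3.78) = -467.02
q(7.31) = 5777.06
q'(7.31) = 3153.32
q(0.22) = -3.61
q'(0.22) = -3.51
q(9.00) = 13250.59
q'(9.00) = 5878.72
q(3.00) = 162.55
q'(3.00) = 222.04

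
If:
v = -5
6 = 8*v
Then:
No Solution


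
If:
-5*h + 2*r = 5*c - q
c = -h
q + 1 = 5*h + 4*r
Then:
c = 6*r/5 - 1/5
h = 1/5 - 6*r/5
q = -2*r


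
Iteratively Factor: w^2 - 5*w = (w - 5)*(w)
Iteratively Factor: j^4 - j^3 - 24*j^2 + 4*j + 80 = (j - 5)*(j^3 + 4*j^2 - 4*j - 16) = (j - 5)*(j + 2)*(j^2 + 2*j - 8) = (j - 5)*(j - 2)*(j + 2)*(j + 4)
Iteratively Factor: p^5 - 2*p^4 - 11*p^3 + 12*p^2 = (p - 1)*(p^4 - p^3 - 12*p^2) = p*(p - 1)*(p^3 - p^2 - 12*p) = p*(p - 1)*(p + 3)*(p^2 - 4*p) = p*(p - 4)*(p - 1)*(p + 3)*(p)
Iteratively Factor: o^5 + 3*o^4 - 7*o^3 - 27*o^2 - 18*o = (o + 2)*(o^4 + o^3 - 9*o^2 - 9*o) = (o + 2)*(o + 3)*(o^3 - 2*o^2 - 3*o) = (o - 3)*(o + 2)*(o + 3)*(o^2 + o) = o*(o - 3)*(o + 2)*(o + 3)*(o + 1)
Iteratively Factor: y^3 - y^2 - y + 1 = (y - 1)*(y^2 - 1) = (y - 1)^2*(y + 1)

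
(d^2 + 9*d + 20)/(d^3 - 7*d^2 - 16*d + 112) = (d + 5)/(d^2 - 11*d + 28)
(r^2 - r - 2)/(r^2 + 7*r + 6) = (r - 2)/(r + 6)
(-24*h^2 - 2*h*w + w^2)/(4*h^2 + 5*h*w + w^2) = (-6*h + w)/(h + w)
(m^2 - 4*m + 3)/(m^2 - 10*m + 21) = (m - 1)/(m - 7)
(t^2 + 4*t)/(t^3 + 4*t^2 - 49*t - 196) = t/(t^2 - 49)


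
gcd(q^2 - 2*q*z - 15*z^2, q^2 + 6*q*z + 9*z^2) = q + 3*z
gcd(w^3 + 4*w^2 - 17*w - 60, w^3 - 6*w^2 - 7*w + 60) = w^2 - w - 12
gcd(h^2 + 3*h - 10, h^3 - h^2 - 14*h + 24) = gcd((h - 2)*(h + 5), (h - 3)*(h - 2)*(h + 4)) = h - 2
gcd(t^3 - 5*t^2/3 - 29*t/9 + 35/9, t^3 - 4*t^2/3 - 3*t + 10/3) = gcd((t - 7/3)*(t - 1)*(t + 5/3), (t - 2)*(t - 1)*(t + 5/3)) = t^2 + 2*t/3 - 5/3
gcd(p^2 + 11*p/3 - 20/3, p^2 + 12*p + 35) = p + 5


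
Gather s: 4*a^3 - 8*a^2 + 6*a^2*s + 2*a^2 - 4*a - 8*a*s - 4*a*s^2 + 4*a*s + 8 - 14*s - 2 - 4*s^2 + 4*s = 4*a^3 - 6*a^2 - 4*a + s^2*(-4*a - 4) + s*(6*a^2 - 4*a - 10) + 6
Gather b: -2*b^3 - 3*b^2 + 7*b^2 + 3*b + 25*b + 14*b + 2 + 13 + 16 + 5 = -2*b^3 + 4*b^2 + 42*b + 36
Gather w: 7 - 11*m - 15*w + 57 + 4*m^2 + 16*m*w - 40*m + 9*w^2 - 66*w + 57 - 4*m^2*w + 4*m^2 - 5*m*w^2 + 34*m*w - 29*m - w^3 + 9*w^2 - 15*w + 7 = 8*m^2 - 80*m - w^3 + w^2*(18 - 5*m) + w*(-4*m^2 + 50*m - 96) + 128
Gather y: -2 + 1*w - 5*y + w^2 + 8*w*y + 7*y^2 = w^2 + w + 7*y^2 + y*(8*w - 5) - 2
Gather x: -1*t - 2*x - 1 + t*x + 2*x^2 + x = -t + 2*x^2 + x*(t - 1) - 1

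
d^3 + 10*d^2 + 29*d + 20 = (d + 1)*(d + 4)*(d + 5)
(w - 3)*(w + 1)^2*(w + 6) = w^4 + 5*w^3 - 11*w^2 - 33*w - 18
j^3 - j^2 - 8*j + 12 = (j - 2)^2*(j + 3)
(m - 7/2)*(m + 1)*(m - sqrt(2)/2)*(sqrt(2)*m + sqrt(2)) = sqrt(2)*m^4 - 3*sqrt(2)*m^3/2 - m^3 - 6*sqrt(2)*m^2 + 3*m^2/2 - 7*sqrt(2)*m/2 + 6*m + 7/2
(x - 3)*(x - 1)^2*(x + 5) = x^4 - 18*x^2 + 32*x - 15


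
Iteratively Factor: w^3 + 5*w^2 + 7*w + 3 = (w + 3)*(w^2 + 2*w + 1) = (w + 1)*(w + 3)*(w + 1)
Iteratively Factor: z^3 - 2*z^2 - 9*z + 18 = (z + 3)*(z^2 - 5*z + 6) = (z - 2)*(z + 3)*(z - 3)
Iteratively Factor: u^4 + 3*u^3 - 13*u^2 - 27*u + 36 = (u - 1)*(u^3 + 4*u^2 - 9*u - 36) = (u - 3)*(u - 1)*(u^2 + 7*u + 12) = (u - 3)*(u - 1)*(u + 3)*(u + 4)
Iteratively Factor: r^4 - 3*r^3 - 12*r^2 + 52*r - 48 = (r - 2)*(r^3 - r^2 - 14*r + 24) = (r - 2)^2*(r^2 + r - 12) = (r - 3)*(r - 2)^2*(r + 4)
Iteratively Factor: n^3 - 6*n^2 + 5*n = (n)*(n^2 - 6*n + 5) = n*(n - 1)*(n - 5)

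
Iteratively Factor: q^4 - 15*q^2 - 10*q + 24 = (q - 1)*(q^3 + q^2 - 14*q - 24) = (q - 4)*(q - 1)*(q^2 + 5*q + 6) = (q - 4)*(q - 1)*(q + 3)*(q + 2)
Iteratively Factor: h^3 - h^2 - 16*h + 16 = (h + 4)*(h^2 - 5*h + 4) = (h - 4)*(h + 4)*(h - 1)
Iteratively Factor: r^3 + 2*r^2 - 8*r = (r - 2)*(r^2 + 4*r) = r*(r - 2)*(r + 4)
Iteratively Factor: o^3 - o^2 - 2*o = (o + 1)*(o^2 - 2*o) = o*(o + 1)*(o - 2)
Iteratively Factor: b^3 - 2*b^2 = (b - 2)*(b^2) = b*(b - 2)*(b)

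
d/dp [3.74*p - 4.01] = 3.74000000000000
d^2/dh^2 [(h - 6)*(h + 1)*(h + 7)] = 6*h + 4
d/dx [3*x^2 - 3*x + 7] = 6*x - 3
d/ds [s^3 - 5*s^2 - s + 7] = 3*s^2 - 10*s - 1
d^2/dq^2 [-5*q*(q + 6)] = -10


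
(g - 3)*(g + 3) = g^2 - 9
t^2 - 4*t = t*(t - 4)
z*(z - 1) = z^2 - z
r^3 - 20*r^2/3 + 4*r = r*(r - 6)*(r - 2/3)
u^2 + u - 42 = (u - 6)*(u + 7)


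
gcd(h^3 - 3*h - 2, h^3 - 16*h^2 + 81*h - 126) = 1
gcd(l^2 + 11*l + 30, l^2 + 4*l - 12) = l + 6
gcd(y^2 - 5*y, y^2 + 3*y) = y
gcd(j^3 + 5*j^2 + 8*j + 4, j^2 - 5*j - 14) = j + 2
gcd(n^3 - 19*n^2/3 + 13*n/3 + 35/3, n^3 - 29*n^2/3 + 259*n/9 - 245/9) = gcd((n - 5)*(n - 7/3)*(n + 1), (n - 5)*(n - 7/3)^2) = n^2 - 22*n/3 + 35/3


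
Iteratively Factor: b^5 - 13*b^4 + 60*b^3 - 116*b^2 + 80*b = (b - 5)*(b^4 - 8*b^3 + 20*b^2 - 16*b) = (b - 5)*(b - 4)*(b^3 - 4*b^2 + 4*b) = (b - 5)*(b - 4)*(b - 2)*(b^2 - 2*b) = b*(b - 5)*(b - 4)*(b - 2)*(b - 2)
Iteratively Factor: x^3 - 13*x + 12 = (x - 3)*(x^2 + 3*x - 4) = (x - 3)*(x + 4)*(x - 1)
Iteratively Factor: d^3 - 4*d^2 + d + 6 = (d + 1)*(d^2 - 5*d + 6) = (d - 3)*(d + 1)*(d - 2)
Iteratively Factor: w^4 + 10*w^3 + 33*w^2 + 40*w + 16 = (w + 4)*(w^3 + 6*w^2 + 9*w + 4) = (w + 4)^2*(w^2 + 2*w + 1) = (w + 1)*(w + 4)^2*(w + 1)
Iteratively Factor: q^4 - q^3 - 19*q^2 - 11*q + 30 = (q + 3)*(q^3 - 4*q^2 - 7*q + 10) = (q + 2)*(q + 3)*(q^2 - 6*q + 5) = (q - 1)*(q + 2)*(q + 3)*(q - 5)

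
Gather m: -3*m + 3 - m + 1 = 4 - 4*m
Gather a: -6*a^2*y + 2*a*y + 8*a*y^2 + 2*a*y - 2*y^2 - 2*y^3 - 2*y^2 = -6*a^2*y + a*(8*y^2 + 4*y) - 2*y^3 - 4*y^2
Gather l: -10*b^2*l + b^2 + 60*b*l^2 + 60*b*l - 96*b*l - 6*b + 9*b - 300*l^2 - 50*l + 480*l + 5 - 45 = b^2 + 3*b + l^2*(60*b - 300) + l*(-10*b^2 - 36*b + 430) - 40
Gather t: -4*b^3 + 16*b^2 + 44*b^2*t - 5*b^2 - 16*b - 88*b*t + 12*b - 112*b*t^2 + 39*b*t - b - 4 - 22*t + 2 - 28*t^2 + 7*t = -4*b^3 + 11*b^2 - 5*b + t^2*(-112*b - 28) + t*(44*b^2 - 49*b - 15) - 2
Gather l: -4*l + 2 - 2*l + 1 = 3 - 6*l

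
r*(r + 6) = r^2 + 6*r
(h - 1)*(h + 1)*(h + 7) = h^3 + 7*h^2 - h - 7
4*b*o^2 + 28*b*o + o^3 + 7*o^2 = o*(4*b + o)*(o + 7)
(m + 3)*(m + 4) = m^2 + 7*m + 12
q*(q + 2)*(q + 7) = q^3 + 9*q^2 + 14*q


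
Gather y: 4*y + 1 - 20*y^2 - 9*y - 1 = -20*y^2 - 5*y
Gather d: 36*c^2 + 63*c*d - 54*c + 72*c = 36*c^2 + 63*c*d + 18*c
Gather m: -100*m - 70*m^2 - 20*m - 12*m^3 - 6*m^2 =-12*m^3 - 76*m^2 - 120*m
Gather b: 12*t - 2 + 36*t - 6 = 48*t - 8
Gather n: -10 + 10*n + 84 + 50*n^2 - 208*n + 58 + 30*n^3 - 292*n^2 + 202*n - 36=30*n^3 - 242*n^2 + 4*n + 96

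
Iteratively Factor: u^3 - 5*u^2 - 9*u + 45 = (u + 3)*(u^2 - 8*u + 15) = (u - 5)*(u + 3)*(u - 3)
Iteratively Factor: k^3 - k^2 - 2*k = (k + 1)*(k^2 - 2*k) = (k - 2)*(k + 1)*(k)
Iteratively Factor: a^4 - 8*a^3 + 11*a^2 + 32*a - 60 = (a - 3)*(a^3 - 5*a^2 - 4*a + 20) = (a - 3)*(a - 2)*(a^2 - 3*a - 10) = (a - 5)*(a - 3)*(a - 2)*(a + 2)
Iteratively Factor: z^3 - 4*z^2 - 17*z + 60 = (z + 4)*(z^2 - 8*z + 15) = (z - 5)*(z + 4)*(z - 3)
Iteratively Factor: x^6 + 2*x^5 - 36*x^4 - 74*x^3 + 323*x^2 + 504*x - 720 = (x - 3)*(x^5 + 5*x^4 - 21*x^3 - 137*x^2 - 88*x + 240) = (x - 3)*(x + 4)*(x^4 + x^3 - 25*x^2 - 37*x + 60) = (x - 3)*(x + 3)*(x + 4)*(x^3 - 2*x^2 - 19*x + 20) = (x - 3)*(x - 1)*(x + 3)*(x + 4)*(x^2 - x - 20) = (x - 5)*(x - 3)*(x - 1)*(x + 3)*(x + 4)*(x + 4)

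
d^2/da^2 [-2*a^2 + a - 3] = -4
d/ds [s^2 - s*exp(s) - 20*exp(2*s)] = -s*exp(s) + 2*s - 40*exp(2*s) - exp(s)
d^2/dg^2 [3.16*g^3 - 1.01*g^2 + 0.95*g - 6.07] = 18.96*g - 2.02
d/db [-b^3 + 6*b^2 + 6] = 3*b*(4 - b)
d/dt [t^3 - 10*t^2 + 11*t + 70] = 3*t^2 - 20*t + 11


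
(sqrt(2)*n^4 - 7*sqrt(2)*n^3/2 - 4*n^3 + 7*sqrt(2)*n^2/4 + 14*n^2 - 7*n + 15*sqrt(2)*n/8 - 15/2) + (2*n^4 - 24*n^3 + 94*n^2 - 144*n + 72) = sqrt(2)*n^4 + 2*n^4 - 28*n^3 - 7*sqrt(2)*n^3/2 + 7*sqrt(2)*n^2/4 + 108*n^2 - 151*n + 15*sqrt(2)*n/8 + 129/2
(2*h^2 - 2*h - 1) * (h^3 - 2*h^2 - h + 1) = 2*h^5 - 6*h^4 + h^3 + 6*h^2 - h - 1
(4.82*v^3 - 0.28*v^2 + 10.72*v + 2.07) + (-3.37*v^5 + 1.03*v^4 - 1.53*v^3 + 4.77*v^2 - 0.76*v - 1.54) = -3.37*v^5 + 1.03*v^4 + 3.29*v^3 + 4.49*v^2 + 9.96*v + 0.53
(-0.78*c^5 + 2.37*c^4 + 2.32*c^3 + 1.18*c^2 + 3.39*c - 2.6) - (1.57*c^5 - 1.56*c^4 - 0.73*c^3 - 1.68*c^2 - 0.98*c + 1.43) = -2.35*c^5 + 3.93*c^4 + 3.05*c^3 + 2.86*c^2 + 4.37*c - 4.03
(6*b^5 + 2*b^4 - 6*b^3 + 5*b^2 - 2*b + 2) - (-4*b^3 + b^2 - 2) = 6*b^5 + 2*b^4 - 2*b^3 + 4*b^2 - 2*b + 4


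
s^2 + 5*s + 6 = (s + 2)*(s + 3)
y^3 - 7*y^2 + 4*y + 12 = (y - 6)*(y - 2)*(y + 1)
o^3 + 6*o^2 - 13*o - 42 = (o - 3)*(o + 2)*(o + 7)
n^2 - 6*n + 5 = (n - 5)*(n - 1)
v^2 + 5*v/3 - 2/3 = (v - 1/3)*(v + 2)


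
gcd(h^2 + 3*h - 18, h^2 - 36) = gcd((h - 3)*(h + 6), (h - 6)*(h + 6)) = h + 6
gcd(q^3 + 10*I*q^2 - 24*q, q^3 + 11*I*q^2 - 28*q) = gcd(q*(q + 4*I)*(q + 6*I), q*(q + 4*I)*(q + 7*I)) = q^2 + 4*I*q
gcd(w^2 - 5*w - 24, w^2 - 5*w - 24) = w^2 - 5*w - 24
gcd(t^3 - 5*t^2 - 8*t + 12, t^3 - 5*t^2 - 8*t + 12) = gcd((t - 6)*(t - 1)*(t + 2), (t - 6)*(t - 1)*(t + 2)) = t^3 - 5*t^2 - 8*t + 12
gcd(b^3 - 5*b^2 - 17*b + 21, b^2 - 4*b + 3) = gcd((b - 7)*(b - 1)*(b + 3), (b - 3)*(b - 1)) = b - 1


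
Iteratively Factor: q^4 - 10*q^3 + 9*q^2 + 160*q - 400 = (q - 4)*(q^3 - 6*q^2 - 15*q + 100) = (q - 4)*(q + 4)*(q^2 - 10*q + 25) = (q - 5)*(q - 4)*(q + 4)*(q - 5)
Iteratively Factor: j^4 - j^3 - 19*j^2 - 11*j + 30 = (j + 3)*(j^3 - 4*j^2 - 7*j + 10) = (j + 2)*(j + 3)*(j^2 - 6*j + 5) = (j - 1)*(j + 2)*(j + 3)*(j - 5)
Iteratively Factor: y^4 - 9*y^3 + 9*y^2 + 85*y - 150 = (y - 5)*(y^3 - 4*y^2 - 11*y + 30) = (y - 5)*(y + 3)*(y^2 - 7*y + 10) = (y - 5)^2*(y + 3)*(y - 2)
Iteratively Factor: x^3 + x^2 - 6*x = (x - 2)*(x^2 + 3*x) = x*(x - 2)*(x + 3)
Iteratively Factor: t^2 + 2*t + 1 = (t + 1)*(t + 1)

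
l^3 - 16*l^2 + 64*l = l*(l - 8)^2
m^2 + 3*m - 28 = (m - 4)*(m + 7)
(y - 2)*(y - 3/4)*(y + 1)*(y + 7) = y^4 + 21*y^3/4 - 27*y^2/2 - 29*y/4 + 21/2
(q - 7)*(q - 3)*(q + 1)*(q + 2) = q^4 - 7*q^3 - 7*q^2 + 43*q + 42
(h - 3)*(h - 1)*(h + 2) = h^3 - 2*h^2 - 5*h + 6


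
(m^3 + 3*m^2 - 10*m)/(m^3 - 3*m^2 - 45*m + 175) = m*(m^2 + 3*m - 10)/(m^3 - 3*m^2 - 45*m + 175)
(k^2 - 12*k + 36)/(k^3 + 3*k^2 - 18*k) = (k^2 - 12*k + 36)/(k*(k^2 + 3*k - 18))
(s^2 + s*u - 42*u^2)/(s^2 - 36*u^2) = (s + 7*u)/(s + 6*u)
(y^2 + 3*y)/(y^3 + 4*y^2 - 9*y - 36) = y/(y^2 + y - 12)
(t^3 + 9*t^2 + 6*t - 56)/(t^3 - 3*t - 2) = (t^2 + 11*t + 28)/(t^2 + 2*t + 1)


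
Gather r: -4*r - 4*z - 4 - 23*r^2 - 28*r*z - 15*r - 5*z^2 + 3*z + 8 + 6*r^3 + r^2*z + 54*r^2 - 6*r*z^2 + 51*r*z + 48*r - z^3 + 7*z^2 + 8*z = 6*r^3 + r^2*(z + 31) + r*(-6*z^2 + 23*z + 29) - z^3 + 2*z^2 + 7*z + 4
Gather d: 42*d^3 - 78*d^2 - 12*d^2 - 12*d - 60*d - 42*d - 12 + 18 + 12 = 42*d^3 - 90*d^2 - 114*d + 18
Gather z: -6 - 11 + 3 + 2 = -12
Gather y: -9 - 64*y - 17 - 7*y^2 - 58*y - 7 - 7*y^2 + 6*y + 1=-14*y^2 - 116*y - 32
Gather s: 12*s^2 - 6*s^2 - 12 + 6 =6*s^2 - 6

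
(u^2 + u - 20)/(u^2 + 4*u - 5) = (u - 4)/(u - 1)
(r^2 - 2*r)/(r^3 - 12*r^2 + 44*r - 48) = r/(r^2 - 10*r + 24)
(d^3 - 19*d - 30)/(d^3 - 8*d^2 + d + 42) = (d^2 - 2*d - 15)/(d^2 - 10*d + 21)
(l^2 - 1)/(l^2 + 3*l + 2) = (l - 1)/(l + 2)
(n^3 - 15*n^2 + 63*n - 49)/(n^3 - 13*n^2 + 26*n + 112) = (n^2 - 8*n + 7)/(n^2 - 6*n - 16)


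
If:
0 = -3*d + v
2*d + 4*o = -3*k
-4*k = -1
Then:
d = v/3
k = 1/4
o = -v/6 - 3/16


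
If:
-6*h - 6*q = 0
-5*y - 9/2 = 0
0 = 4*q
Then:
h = 0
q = 0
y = -9/10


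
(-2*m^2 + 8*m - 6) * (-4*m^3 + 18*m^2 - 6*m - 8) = 8*m^5 - 68*m^4 + 180*m^3 - 140*m^2 - 28*m + 48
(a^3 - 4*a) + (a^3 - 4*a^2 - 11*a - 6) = 2*a^3 - 4*a^2 - 15*a - 6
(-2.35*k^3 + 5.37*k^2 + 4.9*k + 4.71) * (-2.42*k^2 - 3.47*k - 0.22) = 5.687*k^5 - 4.8409*k^4 - 29.9749*k^3 - 29.5826*k^2 - 17.4217*k - 1.0362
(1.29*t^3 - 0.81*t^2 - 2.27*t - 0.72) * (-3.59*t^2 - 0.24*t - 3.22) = -4.6311*t^5 + 2.5983*t^4 + 4.1899*t^3 + 5.7378*t^2 + 7.4822*t + 2.3184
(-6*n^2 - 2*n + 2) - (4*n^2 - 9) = -10*n^2 - 2*n + 11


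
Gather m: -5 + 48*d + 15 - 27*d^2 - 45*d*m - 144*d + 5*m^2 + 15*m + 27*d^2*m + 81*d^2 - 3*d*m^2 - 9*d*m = 54*d^2 - 96*d + m^2*(5 - 3*d) + m*(27*d^2 - 54*d + 15) + 10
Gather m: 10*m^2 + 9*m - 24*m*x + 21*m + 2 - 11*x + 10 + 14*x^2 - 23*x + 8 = 10*m^2 + m*(30 - 24*x) + 14*x^2 - 34*x + 20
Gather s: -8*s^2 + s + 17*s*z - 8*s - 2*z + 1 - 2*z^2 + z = -8*s^2 + s*(17*z - 7) - 2*z^2 - z + 1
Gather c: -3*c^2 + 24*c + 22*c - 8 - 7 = -3*c^2 + 46*c - 15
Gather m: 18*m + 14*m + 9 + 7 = 32*m + 16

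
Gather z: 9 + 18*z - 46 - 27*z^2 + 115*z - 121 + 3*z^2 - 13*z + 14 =-24*z^2 + 120*z - 144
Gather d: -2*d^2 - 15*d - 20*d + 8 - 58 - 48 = -2*d^2 - 35*d - 98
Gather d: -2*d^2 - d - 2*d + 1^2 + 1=-2*d^2 - 3*d + 2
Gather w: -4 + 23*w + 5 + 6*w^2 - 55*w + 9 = 6*w^2 - 32*w + 10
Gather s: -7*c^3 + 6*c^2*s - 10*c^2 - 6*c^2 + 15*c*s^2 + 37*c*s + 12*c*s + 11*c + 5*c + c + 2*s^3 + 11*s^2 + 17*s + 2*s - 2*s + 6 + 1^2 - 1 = -7*c^3 - 16*c^2 + 17*c + 2*s^3 + s^2*(15*c + 11) + s*(6*c^2 + 49*c + 17) + 6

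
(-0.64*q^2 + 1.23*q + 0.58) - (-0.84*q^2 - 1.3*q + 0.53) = 0.2*q^2 + 2.53*q + 0.0499999999999999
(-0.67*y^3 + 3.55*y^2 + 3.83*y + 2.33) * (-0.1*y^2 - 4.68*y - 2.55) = 0.067*y^5 + 2.7806*y^4 - 15.2885*y^3 - 27.2099*y^2 - 20.6709*y - 5.9415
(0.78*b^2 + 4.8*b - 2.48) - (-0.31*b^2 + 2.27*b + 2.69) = 1.09*b^2 + 2.53*b - 5.17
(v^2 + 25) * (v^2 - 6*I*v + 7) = v^4 - 6*I*v^3 + 32*v^2 - 150*I*v + 175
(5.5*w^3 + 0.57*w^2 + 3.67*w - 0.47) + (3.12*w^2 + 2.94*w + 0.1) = 5.5*w^3 + 3.69*w^2 + 6.61*w - 0.37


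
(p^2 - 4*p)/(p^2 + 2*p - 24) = p/(p + 6)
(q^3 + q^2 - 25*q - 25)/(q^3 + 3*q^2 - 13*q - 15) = (q - 5)/(q - 3)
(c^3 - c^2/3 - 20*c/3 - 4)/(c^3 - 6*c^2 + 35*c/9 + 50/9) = 3*(c^2 - c - 6)/(3*c^2 - 20*c + 25)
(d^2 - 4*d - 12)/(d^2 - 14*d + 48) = (d + 2)/(d - 8)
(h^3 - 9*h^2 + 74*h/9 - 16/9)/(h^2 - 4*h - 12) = (-9*h^3 + 81*h^2 - 74*h + 16)/(9*(-h^2 + 4*h + 12))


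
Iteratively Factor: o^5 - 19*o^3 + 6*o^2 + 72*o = (o + 4)*(o^4 - 4*o^3 - 3*o^2 + 18*o) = (o - 3)*(o + 4)*(o^3 - o^2 - 6*o) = (o - 3)*(o + 2)*(o + 4)*(o^2 - 3*o) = o*(o - 3)*(o + 2)*(o + 4)*(o - 3)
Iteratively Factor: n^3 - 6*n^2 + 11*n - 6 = (n - 3)*(n^2 - 3*n + 2) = (n - 3)*(n - 2)*(n - 1)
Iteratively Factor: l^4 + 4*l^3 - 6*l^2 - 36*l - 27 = (l + 1)*(l^3 + 3*l^2 - 9*l - 27) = (l + 1)*(l + 3)*(l^2 - 9) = (l - 3)*(l + 1)*(l + 3)*(l + 3)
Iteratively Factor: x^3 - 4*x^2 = (x - 4)*(x^2) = x*(x - 4)*(x)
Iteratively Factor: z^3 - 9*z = (z + 3)*(z^2 - 3*z) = (z - 3)*(z + 3)*(z)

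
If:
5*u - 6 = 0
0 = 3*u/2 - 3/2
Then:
No Solution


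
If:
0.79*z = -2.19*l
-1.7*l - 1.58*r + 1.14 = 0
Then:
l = -0.360730593607306*z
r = 0.388127853881279*z + 0.721518987341772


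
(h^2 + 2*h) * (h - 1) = h^3 + h^2 - 2*h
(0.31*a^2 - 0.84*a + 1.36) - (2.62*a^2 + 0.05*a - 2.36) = -2.31*a^2 - 0.89*a + 3.72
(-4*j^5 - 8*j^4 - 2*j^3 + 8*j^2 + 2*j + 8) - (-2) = -4*j^5 - 8*j^4 - 2*j^3 + 8*j^2 + 2*j + 10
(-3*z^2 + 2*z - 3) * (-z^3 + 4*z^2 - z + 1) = 3*z^5 - 14*z^4 + 14*z^3 - 17*z^2 + 5*z - 3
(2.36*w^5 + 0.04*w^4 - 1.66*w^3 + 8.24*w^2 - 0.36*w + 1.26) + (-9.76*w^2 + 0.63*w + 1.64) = 2.36*w^5 + 0.04*w^4 - 1.66*w^3 - 1.52*w^2 + 0.27*w + 2.9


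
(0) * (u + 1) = 0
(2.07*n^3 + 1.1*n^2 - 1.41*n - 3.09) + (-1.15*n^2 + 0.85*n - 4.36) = 2.07*n^3 - 0.0499999999999998*n^2 - 0.56*n - 7.45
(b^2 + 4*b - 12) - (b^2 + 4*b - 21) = 9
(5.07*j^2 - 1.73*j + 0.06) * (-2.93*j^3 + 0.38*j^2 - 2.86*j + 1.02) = -14.8551*j^5 + 6.9955*j^4 - 15.3334*j^3 + 10.142*j^2 - 1.9362*j + 0.0612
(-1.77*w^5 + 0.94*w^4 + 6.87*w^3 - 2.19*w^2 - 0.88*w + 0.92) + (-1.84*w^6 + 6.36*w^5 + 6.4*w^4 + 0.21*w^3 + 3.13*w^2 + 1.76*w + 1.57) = -1.84*w^6 + 4.59*w^5 + 7.34*w^4 + 7.08*w^3 + 0.94*w^2 + 0.88*w + 2.49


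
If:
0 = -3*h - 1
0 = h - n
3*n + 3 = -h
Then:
No Solution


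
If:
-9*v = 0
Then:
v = 0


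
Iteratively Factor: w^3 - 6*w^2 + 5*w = (w)*(w^2 - 6*w + 5) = w*(w - 1)*(w - 5)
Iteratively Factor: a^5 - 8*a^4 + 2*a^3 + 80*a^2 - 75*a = (a + 3)*(a^4 - 11*a^3 + 35*a^2 - 25*a) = (a - 5)*(a + 3)*(a^3 - 6*a^2 + 5*a) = a*(a - 5)*(a + 3)*(a^2 - 6*a + 5) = a*(a - 5)^2*(a + 3)*(a - 1)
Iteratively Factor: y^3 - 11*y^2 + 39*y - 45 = (y - 5)*(y^2 - 6*y + 9) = (y - 5)*(y - 3)*(y - 3)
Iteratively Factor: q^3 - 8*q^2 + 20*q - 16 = (q - 2)*(q^2 - 6*q + 8) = (q - 2)^2*(q - 4)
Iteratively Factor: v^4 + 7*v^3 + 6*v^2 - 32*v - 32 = (v - 2)*(v^3 + 9*v^2 + 24*v + 16) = (v - 2)*(v + 1)*(v^2 + 8*v + 16) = (v - 2)*(v + 1)*(v + 4)*(v + 4)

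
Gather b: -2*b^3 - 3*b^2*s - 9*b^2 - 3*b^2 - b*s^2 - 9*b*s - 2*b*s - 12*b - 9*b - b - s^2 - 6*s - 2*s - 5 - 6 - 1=-2*b^3 + b^2*(-3*s - 12) + b*(-s^2 - 11*s - 22) - s^2 - 8*s - 12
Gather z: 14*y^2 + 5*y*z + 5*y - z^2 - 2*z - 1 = 14*y^2 + 5*y - z^2 + z*(5*y - 2) - 1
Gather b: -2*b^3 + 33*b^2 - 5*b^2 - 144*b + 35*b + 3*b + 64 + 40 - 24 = -2*b^3 + 28*b^2 - 106*b + 80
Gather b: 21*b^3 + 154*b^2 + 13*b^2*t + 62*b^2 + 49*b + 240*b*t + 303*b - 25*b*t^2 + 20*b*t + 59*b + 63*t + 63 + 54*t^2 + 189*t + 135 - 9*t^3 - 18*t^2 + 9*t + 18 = 21*b^3 + b^2*(13*t + 216) + b*(-25*t^2 + 260*t + 411) - 9*t^3 + 36*t^2 + 261*t + 216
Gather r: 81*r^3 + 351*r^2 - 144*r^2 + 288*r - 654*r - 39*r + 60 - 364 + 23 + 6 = 81*r^3 + 207*r^2 - 405*r - 275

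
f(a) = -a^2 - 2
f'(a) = -2*a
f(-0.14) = -2.02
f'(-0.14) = 0.28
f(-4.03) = -18.24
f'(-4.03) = 8.06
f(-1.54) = -4.37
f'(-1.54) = 3.08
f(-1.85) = -5.42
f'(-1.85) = 3.70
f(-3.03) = -11.18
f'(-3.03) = 6.06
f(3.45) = -13.90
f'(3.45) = -6.90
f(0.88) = -2.77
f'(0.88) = -1.76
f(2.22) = -6.93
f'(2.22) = -4.44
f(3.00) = -11.00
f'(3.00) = -6.00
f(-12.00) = -146.00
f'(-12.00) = 24.00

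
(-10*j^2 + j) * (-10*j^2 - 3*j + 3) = 100*j^4 + 20*j^3 - 33*j^2 + 3*j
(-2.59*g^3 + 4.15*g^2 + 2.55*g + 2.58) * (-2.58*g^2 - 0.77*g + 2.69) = 6.6822*g^5 - 8.7127*g^4 - 16.7416*g^3 + 2.5436*g^2 + 4.8729*g + 6.9402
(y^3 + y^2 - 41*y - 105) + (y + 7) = y^3 + y^2 - 40*y - 98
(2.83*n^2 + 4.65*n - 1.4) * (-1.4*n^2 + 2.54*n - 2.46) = -3.962*n^4 + 0.6782*n^3 + 6.8092*n^2 - 14.995*n + 3.444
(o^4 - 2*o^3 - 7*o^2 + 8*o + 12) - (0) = o^4 - 2*o^3 - 7*o^2 + 8*o + 12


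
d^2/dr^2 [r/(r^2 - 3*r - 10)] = 2*(-r*(2*r - 3)^2 + 3*(1 - r)*(-r^2 + 3*r + 10))/(-r^2 + 3*r + 10)^3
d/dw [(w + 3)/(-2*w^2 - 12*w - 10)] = (-w^2 - 6*w + 2*(w + 3)^2 - 5)/(2*(w^2 + 6*w + 5)^2)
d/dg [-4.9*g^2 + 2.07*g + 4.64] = 2.07 - 9.8*g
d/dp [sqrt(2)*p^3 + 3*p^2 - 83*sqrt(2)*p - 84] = 3*sqrt(2)*p^2 + 6*p - 83*sqrt(2)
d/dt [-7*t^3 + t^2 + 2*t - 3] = -21*t^2 + 2*t + 2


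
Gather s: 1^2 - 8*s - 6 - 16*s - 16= -24*s - 21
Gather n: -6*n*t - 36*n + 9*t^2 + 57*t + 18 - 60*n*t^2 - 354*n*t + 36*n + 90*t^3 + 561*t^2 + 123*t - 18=n*(-60*t^2 - 360*t) + 90*t^3 + 570*t^2 + 180*t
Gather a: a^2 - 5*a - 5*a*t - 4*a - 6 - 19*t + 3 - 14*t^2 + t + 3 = a^2 + a*(-5*t - 9) - 14*t^2 - 18*t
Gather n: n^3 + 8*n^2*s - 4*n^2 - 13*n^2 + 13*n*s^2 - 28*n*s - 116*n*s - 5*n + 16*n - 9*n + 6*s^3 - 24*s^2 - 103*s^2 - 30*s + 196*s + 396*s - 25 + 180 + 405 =n^3 + n^2*(8*s - 17) + n*(13*s^2 - 144*s + 2) + 6*s^3 - 127*s^2 + 562*s + 560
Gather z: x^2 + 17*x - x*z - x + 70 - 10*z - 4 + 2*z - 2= x^2 + 16*x + z*(-x - 8) + 64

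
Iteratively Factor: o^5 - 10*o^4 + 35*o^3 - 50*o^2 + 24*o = (o - 4)*(o^4 - 6*o^3 + 11*o^2 - 6*o) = (o - 4)*(o - 2)*(o^3 - 4*o^2 + 3*o) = (o - 4)*(o - 3)*(o - 2)*(o^2 - o) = (o - 4)*(o - 3)*(o - 2)*(o - 1)*(o)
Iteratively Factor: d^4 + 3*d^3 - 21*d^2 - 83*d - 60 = (d + 1)*(d^3 + 2*d^2 - 23*d - 60) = (d - 5)*(d + 1)*(d^2 + 7*d + 12) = (d - 5)*(d + 1)*(d + 4)*(d + 3)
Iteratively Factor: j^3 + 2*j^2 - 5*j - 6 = (j + 1)*(j^2 + j - 6) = (j - 2)*(j + 1)*(j + 3)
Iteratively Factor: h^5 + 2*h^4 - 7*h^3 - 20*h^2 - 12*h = (h + 1)*(h^4 + h^3 - 8*h^2 - 12*h) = h*(h + 1)*(h^3 + h^2 - 8*h - 12) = h*(h - 3)*(h + 1)*(h^2 + 4*h + 4) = h*(h - 3)*(h + 1)*(h + 2)*(h + 2)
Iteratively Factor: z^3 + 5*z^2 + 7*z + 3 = (z + 3)*(z^2 + 2*z + 1) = (z + 1)*(z + 3)*(z + 1)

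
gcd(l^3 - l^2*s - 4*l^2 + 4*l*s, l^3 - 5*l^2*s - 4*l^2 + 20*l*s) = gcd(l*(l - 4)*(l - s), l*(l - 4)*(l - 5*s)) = l^2 - 4*l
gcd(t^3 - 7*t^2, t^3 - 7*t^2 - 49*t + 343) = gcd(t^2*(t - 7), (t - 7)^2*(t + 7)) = t - 7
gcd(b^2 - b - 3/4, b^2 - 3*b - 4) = 1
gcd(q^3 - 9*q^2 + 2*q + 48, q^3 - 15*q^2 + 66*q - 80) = q - 8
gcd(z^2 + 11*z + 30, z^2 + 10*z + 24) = z + 6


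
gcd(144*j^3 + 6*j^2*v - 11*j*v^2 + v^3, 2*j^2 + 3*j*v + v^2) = 1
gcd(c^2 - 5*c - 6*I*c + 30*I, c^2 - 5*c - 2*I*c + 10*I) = c - 5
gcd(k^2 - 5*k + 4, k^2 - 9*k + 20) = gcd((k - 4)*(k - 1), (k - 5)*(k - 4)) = k - 4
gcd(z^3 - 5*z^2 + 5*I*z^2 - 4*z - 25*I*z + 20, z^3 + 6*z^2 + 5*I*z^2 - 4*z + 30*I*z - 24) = z^2 + 5*I*z - 4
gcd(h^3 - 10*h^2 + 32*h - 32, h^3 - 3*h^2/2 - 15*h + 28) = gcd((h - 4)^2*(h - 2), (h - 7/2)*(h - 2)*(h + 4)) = h - 2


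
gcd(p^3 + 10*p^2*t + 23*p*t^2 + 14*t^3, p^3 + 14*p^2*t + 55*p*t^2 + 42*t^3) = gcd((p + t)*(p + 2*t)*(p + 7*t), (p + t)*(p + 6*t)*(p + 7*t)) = p^2 + 8*p*t + 7*t^2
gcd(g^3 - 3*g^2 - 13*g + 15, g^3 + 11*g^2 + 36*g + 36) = g + 3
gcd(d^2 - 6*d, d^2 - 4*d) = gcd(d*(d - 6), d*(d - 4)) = d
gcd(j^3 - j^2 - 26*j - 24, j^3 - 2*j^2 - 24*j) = j^2 - 2*j - 24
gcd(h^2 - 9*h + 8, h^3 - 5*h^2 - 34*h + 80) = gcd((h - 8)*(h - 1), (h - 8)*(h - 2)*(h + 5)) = h - 8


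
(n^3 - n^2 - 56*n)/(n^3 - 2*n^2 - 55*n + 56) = n/(n - 1)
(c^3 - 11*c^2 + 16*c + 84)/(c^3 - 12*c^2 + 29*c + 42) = (c + 2)/(c + 1)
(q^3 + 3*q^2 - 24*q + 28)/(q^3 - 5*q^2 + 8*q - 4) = (q + 7)/(q - 1)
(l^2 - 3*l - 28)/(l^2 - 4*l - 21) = (l + 4)/(l + 3)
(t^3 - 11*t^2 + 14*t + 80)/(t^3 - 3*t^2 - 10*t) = (t - 8)/t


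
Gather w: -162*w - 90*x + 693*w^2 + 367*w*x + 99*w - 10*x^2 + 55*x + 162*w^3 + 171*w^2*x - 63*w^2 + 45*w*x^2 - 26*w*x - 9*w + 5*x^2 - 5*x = 162*w^3 + w^2*(171*x + 630) + w*(45*x^2 + 341*x - 72) - 5*x^2 - 40*x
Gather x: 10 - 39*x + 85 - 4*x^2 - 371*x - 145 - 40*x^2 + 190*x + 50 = -44*x^2 - 220*x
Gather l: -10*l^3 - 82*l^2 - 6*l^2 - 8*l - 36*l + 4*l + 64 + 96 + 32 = -10*l^3 - 88*l^2 - 40*l + 192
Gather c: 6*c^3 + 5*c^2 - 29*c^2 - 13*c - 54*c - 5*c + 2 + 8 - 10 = 6*c^3 - 24*c^2 - 72*c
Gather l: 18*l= 18*l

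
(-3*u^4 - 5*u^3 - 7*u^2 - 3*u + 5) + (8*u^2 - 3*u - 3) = -3*u^4 - 5*u^3 + u^2 - 6*u + 2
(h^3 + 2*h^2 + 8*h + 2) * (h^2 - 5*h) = h^5 - 3*h^4 - 2*h^3 - 38*h^2 - 10*h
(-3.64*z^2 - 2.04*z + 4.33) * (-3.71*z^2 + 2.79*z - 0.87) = 13.5044*z^4 - 2.5872*z^3 - 18.5891*z^2 + 13.8555*z - 3.7671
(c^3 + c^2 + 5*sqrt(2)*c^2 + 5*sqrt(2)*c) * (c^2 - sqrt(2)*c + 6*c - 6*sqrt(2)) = c^5 + 4*sqrt(2)*c^4 + 7*c^4 - 4*c^3 + 28*sqrt(2)*c^3 - 70*c^2 + 24*sqrt(2)*c^2 - 60*c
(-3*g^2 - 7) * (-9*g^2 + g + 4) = 27*g^4 - 3*g^3 + 51*g^2 - 7*g - 28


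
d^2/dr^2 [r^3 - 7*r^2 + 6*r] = 6*r - 14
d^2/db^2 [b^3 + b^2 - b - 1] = 6*b + 2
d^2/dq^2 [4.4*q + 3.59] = 0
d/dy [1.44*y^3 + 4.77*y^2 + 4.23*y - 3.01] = 4.32*y^2 + 9.54*y + 4.23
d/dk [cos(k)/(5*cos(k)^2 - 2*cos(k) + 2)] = (5*cos(k)^2 - 2)*sin(k)/(5*sin(k)^2 + 2*cos(k) - 7)^2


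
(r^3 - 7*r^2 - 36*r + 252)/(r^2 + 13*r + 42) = (r^2 - 13*r + 42)/(r + 7)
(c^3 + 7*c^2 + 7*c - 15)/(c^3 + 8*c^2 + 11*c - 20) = (c + 3)/(c + 4)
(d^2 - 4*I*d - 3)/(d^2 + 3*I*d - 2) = (d^2 - 4*I*d - 3)/(d^2 + 3*I*d - 2)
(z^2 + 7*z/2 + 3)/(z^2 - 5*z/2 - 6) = (z + 2)/(z - 4)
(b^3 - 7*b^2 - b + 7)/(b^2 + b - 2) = (b^2 - 6*b - 7)/(b + 2)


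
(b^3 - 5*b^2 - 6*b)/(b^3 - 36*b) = (b + 1)/(b + 6)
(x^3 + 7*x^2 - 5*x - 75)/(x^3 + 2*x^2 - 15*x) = (x + 5)/x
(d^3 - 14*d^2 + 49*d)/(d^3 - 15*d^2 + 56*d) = (d - 7)/(d - 8)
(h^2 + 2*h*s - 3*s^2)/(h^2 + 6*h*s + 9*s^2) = (h - s)/(h + 3*s)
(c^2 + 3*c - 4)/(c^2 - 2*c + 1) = (c + 4)/(c - 1)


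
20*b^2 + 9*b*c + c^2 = (4*b + c)*(5*b + c)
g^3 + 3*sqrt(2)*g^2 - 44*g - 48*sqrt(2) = (g - 4*sqrt(2))*(g + sqrt(2))*(g + 6*sqrt(2))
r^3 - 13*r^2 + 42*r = r*(r - 7)*(r - 6)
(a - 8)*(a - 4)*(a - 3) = a^3 - 15*a^2 + 68*a - 96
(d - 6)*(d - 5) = d^2 - 11*d + 30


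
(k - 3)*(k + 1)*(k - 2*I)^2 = k^4 - 2*k^3 - 4*I*k^3 - 7*k^2 + 8*I*k^2 + 8*k + 12*I*k + 12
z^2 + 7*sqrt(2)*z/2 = z*(z + 7*sqrt(2)/2)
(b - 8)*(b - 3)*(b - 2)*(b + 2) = b^4 - 11*b^3 + 20*b^2 + 44*b - 96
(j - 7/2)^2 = j^2 - 7*j + 49/4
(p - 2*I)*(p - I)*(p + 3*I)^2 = p^4 + 3*I*p^3 + 7*p^2 + 15*I*p + 18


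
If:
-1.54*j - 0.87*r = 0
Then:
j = -0.564935064935065*r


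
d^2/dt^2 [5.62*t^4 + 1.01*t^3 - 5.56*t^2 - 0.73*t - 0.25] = 67.44*t^2 + 6.06*t - 11.12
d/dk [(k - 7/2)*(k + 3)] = 2*k - 1/2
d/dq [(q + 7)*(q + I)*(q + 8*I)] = 3*q^2 + q*(14 + 18*I) - 8 + 63*I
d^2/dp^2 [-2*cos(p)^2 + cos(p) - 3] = -cos(p) + 4*cos(2*p)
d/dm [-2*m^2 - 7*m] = -4*m - 7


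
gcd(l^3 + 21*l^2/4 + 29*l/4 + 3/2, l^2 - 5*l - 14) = l + 2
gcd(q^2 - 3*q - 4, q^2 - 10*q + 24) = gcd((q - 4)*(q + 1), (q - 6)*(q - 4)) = q - 4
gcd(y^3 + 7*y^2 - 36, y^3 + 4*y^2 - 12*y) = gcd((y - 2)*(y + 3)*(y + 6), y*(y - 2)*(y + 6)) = y^2 + 4*y - 12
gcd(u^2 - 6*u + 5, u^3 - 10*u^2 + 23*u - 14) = u - 1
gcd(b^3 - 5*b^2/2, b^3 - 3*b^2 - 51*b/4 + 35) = b - 5/2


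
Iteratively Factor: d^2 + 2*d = (d)*(d + 2)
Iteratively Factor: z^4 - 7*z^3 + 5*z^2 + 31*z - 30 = (z - 5)*(z^3 - 2*z^2 - 5*z + 6) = (z - 5)*(z - 3)*(z^2 + z - 2) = (z - 5)*(z - 3)*(z - 1)*(z + 2)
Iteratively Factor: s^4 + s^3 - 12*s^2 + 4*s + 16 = (s - 2)*(s^3 + 3*s^2 - 6*s - 8) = (s - 2)^2*(s^2 + 5*s + 4) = (s - 2)^2*(s + 4)*(s + 1)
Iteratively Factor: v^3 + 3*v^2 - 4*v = (v)*(v^2 + 3*v - 4) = v*(v + 4)*(v - 1)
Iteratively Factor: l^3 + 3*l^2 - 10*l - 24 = (l - 3)*(l^2 + 6*l + 8) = (l - 3)*(l + 2)*(l + 4)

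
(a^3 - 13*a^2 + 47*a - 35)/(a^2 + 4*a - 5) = (a^2 - 12*a + 35)/(a + 5)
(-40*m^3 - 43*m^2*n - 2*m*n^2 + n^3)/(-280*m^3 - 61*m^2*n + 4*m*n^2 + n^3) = (m + n)/(7*m + n)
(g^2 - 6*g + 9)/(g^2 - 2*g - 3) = (g - 3)/(g + 1)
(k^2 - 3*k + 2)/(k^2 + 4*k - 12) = (k - 1)/(k + 6)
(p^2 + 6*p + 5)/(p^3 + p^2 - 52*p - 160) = (p + 1)/(p^2 - 4*p - 32)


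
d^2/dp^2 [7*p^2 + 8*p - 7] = 14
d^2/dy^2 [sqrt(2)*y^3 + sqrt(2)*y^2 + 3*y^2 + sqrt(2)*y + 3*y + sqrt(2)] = 6*sqrt(2)*y + 2*sqrt(2) + 6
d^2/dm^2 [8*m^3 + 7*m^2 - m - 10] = 48*m + 14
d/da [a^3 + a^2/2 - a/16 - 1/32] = 3*a^2 + a - 1/16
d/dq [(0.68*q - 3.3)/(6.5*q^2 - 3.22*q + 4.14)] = (-4.42*q^2 + 42.9*q - 7.8108)/(42.25*q^4 - 41.86*q^3 + 64.1884*q^2 - 26.6616*q + 17.1396)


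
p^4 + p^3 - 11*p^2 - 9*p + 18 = (p - 3)*(p - 1)*(p + 2)*(p + 3)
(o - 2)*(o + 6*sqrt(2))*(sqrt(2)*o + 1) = sqrt(2)*o^3 - 2*sqrt(2)*o^2 + 13*o^2 - 26*o + 6*sqrt(2)*o - 12*sqrt(2)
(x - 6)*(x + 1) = x^2 - 5*x - 6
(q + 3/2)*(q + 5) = q^2 + 13*q/2 + 15/2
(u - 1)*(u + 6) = u^2 + 5*u - 6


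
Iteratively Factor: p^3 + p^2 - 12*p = (p)*(p^2 + p - 12) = p*(p - 3)*(p + 4)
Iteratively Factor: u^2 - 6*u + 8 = (u - 4)*(u - 2)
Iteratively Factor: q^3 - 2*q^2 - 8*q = (q + 2)*(q^2 - 4*q) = (q - 4)*(q + 2)*(q)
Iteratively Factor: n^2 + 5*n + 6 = (n + 2)*(n + 3)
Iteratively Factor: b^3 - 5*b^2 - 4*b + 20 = (b + 2)*(b^2 - 7*b + 10) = (b - 2)*(b + 2)*(b - 5)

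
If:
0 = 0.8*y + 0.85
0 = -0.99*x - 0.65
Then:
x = -0.66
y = -1.06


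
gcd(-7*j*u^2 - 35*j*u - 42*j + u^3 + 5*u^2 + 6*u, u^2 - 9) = u + 3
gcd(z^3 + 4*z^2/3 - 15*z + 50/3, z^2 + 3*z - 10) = z^2 + 3*z - 10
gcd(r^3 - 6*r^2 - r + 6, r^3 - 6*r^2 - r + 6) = r^3 - 6*r^2 - r + 6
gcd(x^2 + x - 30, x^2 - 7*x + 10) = x - 5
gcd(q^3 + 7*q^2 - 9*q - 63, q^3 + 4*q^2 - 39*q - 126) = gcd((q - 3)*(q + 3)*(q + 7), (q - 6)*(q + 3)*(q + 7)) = q^2 + 10*q + 21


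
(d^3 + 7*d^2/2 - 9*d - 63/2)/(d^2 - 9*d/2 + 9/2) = (2*d^2 + 13*d + 21)/(2*d - 3)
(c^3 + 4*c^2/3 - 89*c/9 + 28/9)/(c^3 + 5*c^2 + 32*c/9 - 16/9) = (3*c - 7)/(3*c + 4)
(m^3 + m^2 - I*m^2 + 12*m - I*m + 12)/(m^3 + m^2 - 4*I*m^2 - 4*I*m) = (m + 3*I)/m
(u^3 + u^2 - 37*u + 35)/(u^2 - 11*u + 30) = (u^2 + 6*u - 7)/(u - 6)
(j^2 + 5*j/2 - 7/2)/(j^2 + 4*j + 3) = (2*j^2 + 5*j - 7)/(2*(j^2 + 4*j + 3))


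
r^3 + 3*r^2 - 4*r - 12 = (r - 2)*(r + 2)*(r + 3)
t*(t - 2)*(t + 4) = t^3 + 2*t^2 - 8*t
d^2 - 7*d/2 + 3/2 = (d - 3)*(d - 1/2)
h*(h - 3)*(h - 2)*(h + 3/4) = h^4 - 17*h^3/4 + 9*h^2/4 + 9*h/2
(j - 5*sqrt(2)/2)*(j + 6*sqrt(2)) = j^2 + 7*sqrt(2)*j/2 - 30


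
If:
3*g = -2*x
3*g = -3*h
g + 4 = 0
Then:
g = -4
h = 4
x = 6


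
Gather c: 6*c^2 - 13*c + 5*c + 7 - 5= 6*c^2 - 8*c + 2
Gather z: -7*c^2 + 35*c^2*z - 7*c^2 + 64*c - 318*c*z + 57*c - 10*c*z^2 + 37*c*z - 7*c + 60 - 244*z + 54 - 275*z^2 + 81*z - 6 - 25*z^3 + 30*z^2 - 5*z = -14*c^2 + 114*c - 25*z^3 + z^2*(-10*c - 245) + z*(35*c^2 - 281*c - 168) + 108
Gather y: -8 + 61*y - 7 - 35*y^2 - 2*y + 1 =-35*y^2 + 59*y - 14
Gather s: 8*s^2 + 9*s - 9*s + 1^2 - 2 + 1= 8*s^2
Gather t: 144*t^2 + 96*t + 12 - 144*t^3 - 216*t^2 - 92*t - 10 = -144*t^3 - 72*t^2 + 4*t + 2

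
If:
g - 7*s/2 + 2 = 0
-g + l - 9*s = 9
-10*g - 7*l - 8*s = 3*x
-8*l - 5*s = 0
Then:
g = -58/15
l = 1/3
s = -8/15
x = 203/15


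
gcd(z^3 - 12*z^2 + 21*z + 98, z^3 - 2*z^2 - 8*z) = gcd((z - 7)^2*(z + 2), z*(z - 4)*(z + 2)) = z + 2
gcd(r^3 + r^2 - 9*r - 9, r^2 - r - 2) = r + 1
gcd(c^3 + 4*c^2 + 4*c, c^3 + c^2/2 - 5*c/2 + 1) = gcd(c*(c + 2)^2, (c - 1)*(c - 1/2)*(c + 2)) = c + 2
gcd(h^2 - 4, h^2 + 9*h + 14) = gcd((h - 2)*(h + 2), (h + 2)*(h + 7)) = h + 2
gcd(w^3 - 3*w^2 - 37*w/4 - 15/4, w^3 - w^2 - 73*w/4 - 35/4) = w^2 - 9*w/2 - 5/2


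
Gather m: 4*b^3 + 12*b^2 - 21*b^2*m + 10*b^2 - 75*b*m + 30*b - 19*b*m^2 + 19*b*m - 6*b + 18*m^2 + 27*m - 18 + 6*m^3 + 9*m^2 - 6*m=4*b^3 + 22*b^2 + 24*b + 6*m^3 + m^2*(27 - 19*b) + m*(-21*b^2 - 56*b + 21) - 18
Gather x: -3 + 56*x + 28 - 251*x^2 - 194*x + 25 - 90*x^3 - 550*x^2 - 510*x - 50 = -90*x^3 - 801*x^2 - 648*x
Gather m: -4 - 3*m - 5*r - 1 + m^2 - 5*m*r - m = m^2 + m*(-5*r - 4) - 5*r - 5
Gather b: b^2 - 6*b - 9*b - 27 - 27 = b^2 - 15*b - 54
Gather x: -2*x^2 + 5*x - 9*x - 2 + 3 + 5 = -2*x^2 - 4*x + 6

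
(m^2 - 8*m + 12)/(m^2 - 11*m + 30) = (m - 2)/(m - 5)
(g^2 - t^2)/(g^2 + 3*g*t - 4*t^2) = (g + t)/(g + 4*t)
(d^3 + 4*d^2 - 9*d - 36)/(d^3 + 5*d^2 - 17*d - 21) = (d^2 + 7*d + 12)/(d^2 + 8*d + 7)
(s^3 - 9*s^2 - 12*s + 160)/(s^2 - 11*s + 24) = (s^2 - s - 20)/(s - 3)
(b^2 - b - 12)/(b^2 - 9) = (b - 4)/(b - 3)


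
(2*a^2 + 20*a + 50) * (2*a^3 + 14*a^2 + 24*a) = 4*a^5 + 68*a^4 + 428*a^3 + 1180*a^2 + 1200*a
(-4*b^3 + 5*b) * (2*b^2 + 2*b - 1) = -8*b^5 - 8*b^4 + 14*b^3 + 10*b^2 - 5*b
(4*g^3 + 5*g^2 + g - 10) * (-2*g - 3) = -8*g^4 - 22*g^3 - 17*g^2 + 17*g + 30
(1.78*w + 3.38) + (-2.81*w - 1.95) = 1.43 - 1.03*w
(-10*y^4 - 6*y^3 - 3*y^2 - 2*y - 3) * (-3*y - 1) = 30*y^5 + 28*y^4 + 15*y^3 + 9*y^2 + 11*y + 3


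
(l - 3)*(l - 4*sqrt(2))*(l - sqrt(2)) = l^3 - 5*sqrt(2)*l^2 - 3*l^2 + 8*l + 15*sqrt(2)*l - 24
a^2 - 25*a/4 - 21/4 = (a - 7)*(a + 3/4)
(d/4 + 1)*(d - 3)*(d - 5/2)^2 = d^4/4 - d^3 - 43*d^2/16 + 265*d/16 - 75/4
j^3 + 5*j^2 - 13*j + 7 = (j - 1)^2*(j + 7)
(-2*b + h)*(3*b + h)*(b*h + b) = -6*b^3*h - 6*b^3 + b^2*h^2 + b^2*h + b*h^3 + b*h^2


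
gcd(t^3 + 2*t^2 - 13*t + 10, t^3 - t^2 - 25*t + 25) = t^2 + 4*t - 5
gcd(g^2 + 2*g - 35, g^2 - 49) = g + 7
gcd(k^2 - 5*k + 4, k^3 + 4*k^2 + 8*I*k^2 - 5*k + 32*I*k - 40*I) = k - 1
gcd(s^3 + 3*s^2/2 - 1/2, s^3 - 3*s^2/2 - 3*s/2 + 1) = s^2 + s/2 - 1/2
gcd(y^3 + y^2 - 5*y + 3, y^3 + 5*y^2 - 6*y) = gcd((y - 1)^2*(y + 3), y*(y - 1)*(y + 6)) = y - 1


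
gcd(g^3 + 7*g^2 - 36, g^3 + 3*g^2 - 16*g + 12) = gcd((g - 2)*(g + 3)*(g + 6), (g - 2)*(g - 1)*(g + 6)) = g^2 + 4*g - 12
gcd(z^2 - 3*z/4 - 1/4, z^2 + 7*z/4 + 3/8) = z + 1/4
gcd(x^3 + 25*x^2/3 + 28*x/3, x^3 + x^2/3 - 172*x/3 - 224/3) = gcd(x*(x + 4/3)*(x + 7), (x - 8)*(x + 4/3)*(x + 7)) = x^2 + 25*x/3 + 28/3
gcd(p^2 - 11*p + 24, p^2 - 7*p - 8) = p - 8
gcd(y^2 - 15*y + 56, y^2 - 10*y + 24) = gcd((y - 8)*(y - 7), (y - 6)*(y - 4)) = 1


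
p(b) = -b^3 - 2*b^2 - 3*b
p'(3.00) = -42.00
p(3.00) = -54.00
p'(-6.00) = -87.00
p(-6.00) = 162.00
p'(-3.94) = -33.81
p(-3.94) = 41.94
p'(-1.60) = -4.28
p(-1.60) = 3.78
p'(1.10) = -11.03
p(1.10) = -7.05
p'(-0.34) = -1.99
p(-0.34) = 0.83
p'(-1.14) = -2.34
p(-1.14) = 2.30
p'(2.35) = -28.97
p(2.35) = -31.07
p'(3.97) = -66.16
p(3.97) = -106.00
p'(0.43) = -5.27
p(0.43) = -1.74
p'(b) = -3*b^2 - 4*b - 3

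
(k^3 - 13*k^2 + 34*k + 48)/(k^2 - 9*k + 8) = (k^2 - 5*k - 6)/(k - 1)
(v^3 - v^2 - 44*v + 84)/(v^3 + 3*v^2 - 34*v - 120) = (v^2 + 5*v - 14)/(v^2 + 9*v + 20)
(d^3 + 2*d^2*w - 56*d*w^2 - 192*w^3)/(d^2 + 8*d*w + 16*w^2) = (d^2 - 2*d*w - 48*w^2)/(d + 4*w)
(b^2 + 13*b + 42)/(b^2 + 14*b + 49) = (b + 6)/(b + 7)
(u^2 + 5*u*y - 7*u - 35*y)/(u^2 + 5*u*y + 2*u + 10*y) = (u - 7)/(u + 2)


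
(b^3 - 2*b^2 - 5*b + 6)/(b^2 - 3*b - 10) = (b^2 - 4*b + 3)/(b - 5)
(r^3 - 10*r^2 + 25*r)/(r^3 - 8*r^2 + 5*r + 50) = r/(r + 2)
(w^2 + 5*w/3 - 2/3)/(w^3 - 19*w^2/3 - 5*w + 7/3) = (w + 2)/(w^2 - 6*w - 7)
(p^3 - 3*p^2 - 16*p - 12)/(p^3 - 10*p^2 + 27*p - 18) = (p^2 + 3*p + 2)/(p^2 - 4*p + 3)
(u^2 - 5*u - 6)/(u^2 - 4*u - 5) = (u - 6)/(u - 5)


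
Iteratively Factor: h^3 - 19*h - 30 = (h + 3)*(h^2 - 3*h - 10) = (h - 5)*(h + 3)*(h + 2)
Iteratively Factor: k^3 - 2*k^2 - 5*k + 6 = (k - 3)*(k^2 + k - 2) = (k - 3)*(k + 2)*(k - 1)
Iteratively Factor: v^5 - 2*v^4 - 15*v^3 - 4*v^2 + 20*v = (v - 5)*(v^4 + 3*v^3 - 4*v) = (v - 5)*(v - 1)*(v^3 + 4*v^2 + 4*v) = (v - 5)*(v - 1)*(v + 2)*(v^2 + 2*v) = v*(v - 5)*(v - 1)*(v + 2)*(v + 2)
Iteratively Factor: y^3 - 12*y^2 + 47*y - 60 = (y - 4)*(y^2 - 8*y + 15) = (y - 4)*(y - 3)*(y - 5)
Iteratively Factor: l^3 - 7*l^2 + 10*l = (l)*(l^2 - 7*l + 10) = l*(l - 5)*(l - 2)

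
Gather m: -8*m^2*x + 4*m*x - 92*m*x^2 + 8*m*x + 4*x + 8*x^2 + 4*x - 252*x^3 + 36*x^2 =-8*m^2*x + m*(-92*x^2 + 12*x) - 252*x^3 + 44*x^2 + 8*x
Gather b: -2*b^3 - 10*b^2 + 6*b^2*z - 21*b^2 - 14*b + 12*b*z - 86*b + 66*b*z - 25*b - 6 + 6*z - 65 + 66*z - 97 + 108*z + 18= -2*b^3 + b^2*(6*z - 31) + b*(78*z - 125) + 180*z - 150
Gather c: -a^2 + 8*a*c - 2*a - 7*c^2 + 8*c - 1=-a^2 - 2*a - 7*c^2 + c*(8*a + 8) - 1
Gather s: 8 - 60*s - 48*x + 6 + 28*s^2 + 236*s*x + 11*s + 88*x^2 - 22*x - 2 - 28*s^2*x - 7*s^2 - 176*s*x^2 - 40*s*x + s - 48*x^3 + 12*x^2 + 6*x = s^2*(21 - 28*x) + s*(-176*x^2 + 196*x - 48) - 48*x^3 + 100*x^2 - 64*x + 12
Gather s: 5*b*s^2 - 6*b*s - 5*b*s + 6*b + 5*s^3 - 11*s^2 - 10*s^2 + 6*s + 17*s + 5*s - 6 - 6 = 6*b + 5*s^3 + s^2*(5*b - 21) + s*(28 - 11*b) - 12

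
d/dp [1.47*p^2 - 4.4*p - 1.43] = 2.94*p - 4.4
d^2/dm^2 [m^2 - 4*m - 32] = 2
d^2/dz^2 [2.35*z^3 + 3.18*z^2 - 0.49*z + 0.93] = 14.1*z + 6.36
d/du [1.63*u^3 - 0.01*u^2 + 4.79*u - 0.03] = 4.89*u^2 - 0.02*u + 4.79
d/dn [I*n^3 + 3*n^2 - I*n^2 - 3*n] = 3*I*n^2 + 2*n*(3 - I) - 3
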